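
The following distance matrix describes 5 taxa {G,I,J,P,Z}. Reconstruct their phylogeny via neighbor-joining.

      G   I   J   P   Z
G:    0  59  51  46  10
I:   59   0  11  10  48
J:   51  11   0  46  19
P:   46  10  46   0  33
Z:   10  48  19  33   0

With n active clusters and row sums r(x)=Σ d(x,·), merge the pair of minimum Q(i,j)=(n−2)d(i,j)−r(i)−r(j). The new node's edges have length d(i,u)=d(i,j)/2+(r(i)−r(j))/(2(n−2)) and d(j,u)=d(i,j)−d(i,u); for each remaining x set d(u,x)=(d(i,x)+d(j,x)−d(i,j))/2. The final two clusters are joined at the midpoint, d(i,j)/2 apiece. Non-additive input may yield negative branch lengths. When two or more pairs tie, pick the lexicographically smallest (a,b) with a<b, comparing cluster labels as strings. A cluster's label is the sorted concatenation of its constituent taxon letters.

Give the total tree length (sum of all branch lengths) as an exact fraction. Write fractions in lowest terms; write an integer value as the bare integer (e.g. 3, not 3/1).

65

iteration 1: select G,Z (d=10, Q=-246); attach at lengths (43/3, -13/3); label the merged cluster GZ
  updated: d(GZ,I)=97/2, d(GZ,J)=30, d(GZ,P)=69/2
iteration 2: select GZ,J (d=30, Q=-140); attach at lengths (43/2, 17/2); label the merged cluster GJZ
  updated: d(GJZ,I)=59/4, d(GJZ,P)=101/4
iteration 3: select GJZ,I (d=59/4, Q=-50); attach at lengths (15, -1/4); label the merged cluster GIJZ
  updated: d(GIJZ,P)=41/4
iteration 4: select GIJZ,P (d=41/4); attach at lengths (41/8, 41/8); label the merged cluster GIJPZ
final tree: ((((G:43/3,Z:-13/3):43/2,J:17/2):15,I:-1/4):41/8,P:41/8)
total length: 65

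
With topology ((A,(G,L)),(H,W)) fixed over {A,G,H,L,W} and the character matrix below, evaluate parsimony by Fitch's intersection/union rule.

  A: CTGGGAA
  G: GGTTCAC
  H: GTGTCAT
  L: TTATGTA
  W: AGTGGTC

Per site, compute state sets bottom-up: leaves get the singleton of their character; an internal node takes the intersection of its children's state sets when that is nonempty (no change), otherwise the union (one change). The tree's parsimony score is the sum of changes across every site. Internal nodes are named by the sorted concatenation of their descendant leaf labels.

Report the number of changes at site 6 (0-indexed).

site 0, node GL: G={G} ∪ L={T} → {G,T} (+1)
site 0, node AGL: A={C} ∪ GL={G,T} → {C,G,T} (+1)
site 0, node HW: H={G} ∪ W={A} → {A,G} (+1)
site 0, node AGHLW: AGL={C,G,T} ∩ HW={A,G} → {G} (+0)
site 1, node GL: G={G} ∪ L={T} → {G,T} (+1)
site 1, node AGL: A={T} ∩ GL={G,T} → {T} (+0)
site 1, node HW: H={T} ∪ W={G} → {G,T} (+1)
site 1, node AGHLW: AGL={T} ∩ HW={G,T} → {T} (+0)
site 2, node GL: G={T} ∪ L={A} → {A,T} (+1)
site 2, node AGL: A={G} ∪ GL={A,T} → {A,G,T} (+1)
site 2, node HW: H={G} ∪ W={T} → {G,T} (+1)
site 2, node AGHLW: AGL={A,G,T} ∩ HW={G,T} → {G,T} (+0)
site 3, node GL: G={T} ∩ L={T} → {T} (+0)
site 3, node AGL: A={G} ∪ GL={T} → {G,T} (+1)
site 3, node HW: H={T} ∪ W={G} → {G,T} (+1)
site 3, node AGHLW: AGL={G,T} ∩ HW={G,T} → {G,T} (+0)
site 4, node GL: G={C} ∪ L={G} → {C,G} (+1)
site 4, node AGL: A={G} ∩ GL={C,G} → {G} (+0)
site 4, node HW: H={C} ∪ W={G} → {C,G} (+1)
site 4, node AGHLW: AGL={G} ∩ HW={C,G} → {G} (+0)
site 5, node GL: G={A} ∪ L={T} → {A,T} (+1)
site 5, node AGL: A={A} ∩ GL={A,T} → {A} (+0)
site 5, node HW: H={A} ∪ W={T} → {A,T} (+1)
site 5, node AGHLW: AGL={A} ∩ HW={A,T} → {A} (+0)
site 6, node GL: G={C} ∪ L={A} → {A,C} (+1)
site 6, node AGL: A={A} ∩ GL={A,C} → {A} (+0)
site 6, node HW: H={T} ∪ W={C} → {C,T} (+1)
site 6, node AGHLW: AGL={A} ∪ HW={C,T} → {A,C,T} (+1)
per-site changes: [3, 2, 3, 2, 2, 2, 3]; total = 17

3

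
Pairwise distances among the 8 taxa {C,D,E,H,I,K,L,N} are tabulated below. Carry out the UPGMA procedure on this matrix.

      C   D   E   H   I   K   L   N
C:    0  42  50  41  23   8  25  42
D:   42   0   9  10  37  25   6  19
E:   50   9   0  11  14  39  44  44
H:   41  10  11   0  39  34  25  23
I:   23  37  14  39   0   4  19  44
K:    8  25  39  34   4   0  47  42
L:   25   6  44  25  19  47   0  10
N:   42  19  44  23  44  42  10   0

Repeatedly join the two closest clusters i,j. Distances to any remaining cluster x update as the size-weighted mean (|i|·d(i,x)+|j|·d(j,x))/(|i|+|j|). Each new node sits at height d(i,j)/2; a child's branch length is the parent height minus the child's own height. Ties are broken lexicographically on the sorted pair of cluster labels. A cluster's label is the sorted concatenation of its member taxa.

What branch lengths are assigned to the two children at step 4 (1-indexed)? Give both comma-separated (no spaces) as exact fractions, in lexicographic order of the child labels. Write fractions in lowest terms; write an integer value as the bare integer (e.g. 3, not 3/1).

1. join I+K (d=4) ⇒ IK; edges |I|=2, |K|=2
  updated: d(C,IK)=31/2, d(D,IK)=31, d(E,IK)=53/2, d(H,IK)=73/2, d(IK,L)=33, d(IK,N)=43
2. join D+L (d=6) ⇒ DL; edges |D|=3, |L|=3
  updated: d(C,DL)=67/2, d(DL,E)=53/2, d(DL,H)=35/2, d(DL,IK)=32, d(DL,N)=29/2
3. join E+H (d=11) ⇒ EH; edges |E|=11/2, |H|=11/2
  updated: d(C,EH)=91/2, d(DL,EH)=22, d(EH,IK)=63/2, d(EH,N)=67/2
4. join DL+N (d=29/2) ⇒ DLN; edges |DL|=17/4, |N|=29/4
  updated: d(C,DLN)=109/3, d(DLN,EH)=155/6, d(DLN,IK)=107/3
5. join C+IK (d=31/2) ⇒ CIK; edges |C|=31/4, |IK|=23/4
  updated: d(CIK,DLN)=323/9, d(CIK,EH)=217/6
6. join DLN+EH (d=155/6) ⇒ DEHLN; edges |DLN|=17/3, |EH|=89/12
  updated: d(CIK,DEHLN)=36
7. join CIK+DEHLN (d=36) ⇒ CDEHIKLN; edges |CIK|=41/4, |DEHLN|=61/12
final tree: ((C:31/4,(I:2,K:2):23/4):41/4,(((D:3,L:3):17/4,N:29/4):17/3,(E:11/2,H:11/2):89/12):61/12)
total length: 893/12

17/4,29/4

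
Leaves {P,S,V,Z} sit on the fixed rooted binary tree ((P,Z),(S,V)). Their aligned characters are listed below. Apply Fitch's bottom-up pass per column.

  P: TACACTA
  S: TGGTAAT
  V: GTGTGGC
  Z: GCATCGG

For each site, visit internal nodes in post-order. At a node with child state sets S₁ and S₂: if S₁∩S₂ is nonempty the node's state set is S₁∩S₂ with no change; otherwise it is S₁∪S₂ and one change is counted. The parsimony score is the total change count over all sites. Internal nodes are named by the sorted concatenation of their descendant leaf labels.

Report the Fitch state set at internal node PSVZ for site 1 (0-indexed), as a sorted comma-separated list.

PZ@0: {T} ∪ {G} = {G,T} (union, +1)
SV@0: {T} ∪ {G} = {G,T} (union, +1)
PSVZ@0: {G,T} ∩ {G,T} = {G,T} (intersection, +0)
PZ@1: {A} ∪ {C} = {A,C} (union, +1)
SV@1: {G} ∪ {T} = {G,T} (union, +1)
PSVZ@1: {A,C} ∪ {G,T} = {A,C,G,T} (union, +1)
PZ@2: {C} ∪ {A} = {A,C} (union, +1)
SV@2: {G} ∩ {G} = {G} (intersection, +0)
PSVZ@2: {A,C} ∪ {G} = {A,C,G} (union, +1)
PZ@3: {A} ∪ {T} = {A,T} (union, +1)
SV@3: {T} ∩ {T} = {T} (intersection, +0)
PSVZ@3: {A,T} ∩ {T} = {T} (intersection, +0)
PZ@4: {C} ∩ {C} = {C} (intersection, +0)
SV@4: {A} ∪ {G} = {A,G} (union, +1)
PSVZ@4: {C} ∪ {A,G} = {A,C,G} (union, +1)
PZ@5: {T} ∪ {G} = {G,T} (union, +1)
SV@5: {A} ∪ {G} = {A,G} (union, +1)
PSVZ@5: {G,T} ∩ {A,G} = {G} (intersection, +0)
PZ@6: {A} ∪ {G} = {A,G} (union, +1)
SV@6: {T} ∪ {C} = {C,T} (union, +1)
PSVZ@6: {A,G} ∪ {C,T} = {A,C,G,T} (union, +1)
per-site changes: [2, 3, 2, 1, 2, 2, 3]; total = 15

A,C,G,T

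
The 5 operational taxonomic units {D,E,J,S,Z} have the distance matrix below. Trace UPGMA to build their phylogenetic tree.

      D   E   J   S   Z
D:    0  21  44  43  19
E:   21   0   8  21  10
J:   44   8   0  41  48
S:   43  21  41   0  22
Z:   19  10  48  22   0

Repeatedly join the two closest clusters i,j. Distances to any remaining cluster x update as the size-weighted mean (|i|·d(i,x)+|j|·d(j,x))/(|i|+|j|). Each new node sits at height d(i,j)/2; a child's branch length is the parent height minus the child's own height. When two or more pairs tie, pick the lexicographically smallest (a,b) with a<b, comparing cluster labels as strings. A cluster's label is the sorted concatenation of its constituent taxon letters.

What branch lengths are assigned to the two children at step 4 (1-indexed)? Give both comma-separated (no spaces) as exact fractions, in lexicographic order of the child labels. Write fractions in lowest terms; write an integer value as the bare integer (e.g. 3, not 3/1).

1/2,127/8

iteration 1: select E,J (d=8); attach at lengths (4, 4); label the merged cluster EJ
  updated: d(D,EJ)=65/2, d(EJ,S)=31, d(EJ,Z)=29
iteration 2: select D,Z (d=19); attach at lengths (19/2, 19/2); label the merged cluster DZ
  updated: d(DZ,EJ)=123/4, d(DZ,S)=65/2
iteration 3: select DZ,EJ (d=123/4); attach at lengths (47/8, 91/8); label the merged cluster DEJZ
  updated: d(DEJZ,S)=127/4
iteration 4: select DEJZ,S (d=127/4); attach at lengths (1/2, 127/8); label the merged cluster DEJSZ
final tree: (((D:19/2,Z:19/2):47/8,(E:4,J:4):91/8):1/2,S:127/8)
total length: 485/8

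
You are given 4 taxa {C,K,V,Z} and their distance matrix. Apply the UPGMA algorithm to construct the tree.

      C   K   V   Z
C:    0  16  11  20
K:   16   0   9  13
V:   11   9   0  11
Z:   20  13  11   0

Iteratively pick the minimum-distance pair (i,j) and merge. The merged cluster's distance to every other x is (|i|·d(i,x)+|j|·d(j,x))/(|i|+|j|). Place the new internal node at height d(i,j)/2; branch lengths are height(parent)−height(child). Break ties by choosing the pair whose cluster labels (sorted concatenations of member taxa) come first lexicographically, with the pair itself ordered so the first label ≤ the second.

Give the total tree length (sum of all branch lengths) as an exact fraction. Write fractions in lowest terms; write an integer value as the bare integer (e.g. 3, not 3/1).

1. join K+V (d=9) ⇒ KV; edges |K|=9/2, |V|=9/2
  updated: d(C,KV)=27/2, d(KV,Z)=12
2. join KV+Z (d=12) ⇒ KVZ; edges |KV|=3/2, |Z|=6
  updated: d(C,KVZ)=47/3
3. join C+KVZ (d=47/3) ⇒ CKVZ; edges |C|=47/6, |KVZ|=11/6
final tree: (C:47/6,((K:9/2,V:9/2):3/2,Z:6):11/6)
total length: 157/6

157/6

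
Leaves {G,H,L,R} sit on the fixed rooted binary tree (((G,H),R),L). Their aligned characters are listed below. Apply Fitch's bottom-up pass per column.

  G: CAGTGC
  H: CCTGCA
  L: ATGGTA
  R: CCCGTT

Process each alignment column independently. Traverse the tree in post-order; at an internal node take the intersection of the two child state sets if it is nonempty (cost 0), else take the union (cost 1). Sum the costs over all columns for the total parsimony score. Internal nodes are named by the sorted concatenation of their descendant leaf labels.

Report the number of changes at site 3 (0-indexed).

1

[col 0] GH: children G:{C}, H:{C} ∩→ {C}; cost 0
[col 0] GHR: children GH:{C}, R:{C} ∩→ {C}; cost 0
[col 0] GHLR: children GHR:{C}, L:{A} ∪→ {A,C}; cost 1
[col 1] GH: children G:{A}, H:{C} ∪→ {A,C}; cost 1
[col 1] GHR: children GH:{A,C}, R:{C} ∩→ {C}; cost 0
[col 1] GHLR: children GHR:{C}, L:{T} ∪→ {C,T}; cost 1
[col 2] GH: children G:{G}, H:{T} ∪→ {G,T}; cost 1
[col 2] GHR: children GH:{G,T}, R:{C} ∪→ {C,G,T}; cost 1
[col 2] GHLR: children GHR:{C,G,T}, L:{G} ∩→ {G}; cost 0
[col 3] GH: children G:{T}, H:{G} ∪→ {G,T}; cost 1
[col 3] GHR: children GH:{G,T}, R:{G} ∩→ {G}; cost 0
[col 3] GHLR: children GHR:{G}, L:{G} ∩→ {G}; cost 0
[col 4] GH: children G:{G}, H:{C} ∪→ {C,G}; cost 1
[col 4] GHR: children GH:{C,G}, R:{T} ∪→ {C,G,T}; cost 1
[col 4] GHLR: children GHR:{C,G,T}, L:{T} ∩→ {T}; cost 0
[col 5] GH: children G:{C}, H:{A} ∪→ {A,C}; cost 1
[col 5] GHR: children GH:{A,C}, R:{T} ∪→ {A,C,T}; cost 1
[col 5] GHLR: children GHR:{A,C,T}, L:{A} ∩→ {A}; cost 0
per-site changes: [1, 2, 2, 1, 2, 2]; total = 10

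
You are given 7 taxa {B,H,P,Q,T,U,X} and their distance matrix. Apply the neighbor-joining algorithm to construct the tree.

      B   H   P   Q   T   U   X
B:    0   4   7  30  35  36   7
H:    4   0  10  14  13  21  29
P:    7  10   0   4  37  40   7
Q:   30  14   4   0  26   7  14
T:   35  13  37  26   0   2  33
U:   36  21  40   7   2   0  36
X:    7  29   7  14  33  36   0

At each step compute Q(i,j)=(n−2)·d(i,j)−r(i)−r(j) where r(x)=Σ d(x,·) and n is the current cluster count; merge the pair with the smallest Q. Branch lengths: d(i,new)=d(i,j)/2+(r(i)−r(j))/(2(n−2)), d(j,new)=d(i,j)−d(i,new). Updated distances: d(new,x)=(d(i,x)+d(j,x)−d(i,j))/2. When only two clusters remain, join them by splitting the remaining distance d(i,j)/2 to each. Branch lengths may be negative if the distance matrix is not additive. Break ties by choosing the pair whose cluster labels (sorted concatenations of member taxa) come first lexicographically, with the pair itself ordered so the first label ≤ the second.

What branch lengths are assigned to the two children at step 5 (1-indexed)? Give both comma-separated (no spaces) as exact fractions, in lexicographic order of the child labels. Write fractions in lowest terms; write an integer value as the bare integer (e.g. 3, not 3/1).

55/16,125/16

step 1: merge (T,U) at d=2, Q=-278; branch lengths T→7/5, U→3/5; new cluster TU
  updated: d(B,TU)=69/2, d(H,TU)=16, d(P,TU)=75/2, d(Q,TU)=31/2, d(TU,X)=67/2
step 2: merge (Q,TU) at d=31/2, Q=-305/2; branch lengths Q→5/16, TU→243/16; new cluster QTU
  updated: d(B,QTU)=49/2, d(H,QTU)=29/4, d(P,QTU)=13, d(QTU,X)=16
step 3: merge (H,QTU) at d=29/4, Q=-357/4; branch lengths H→15/8, QTU→43/8; new cluster HQTU
  updated: d(B,HQTU)=85/8, d(HQTU,P)=63/8, d(HQTU,X)=151/8
step 4: merge (B,X) at d=7, Q=-87/2; branch lengths B→23/16, X→89/16; new cluster BX
  updated: d(BX,HQTU)=45/4, d(BX,P)=7/2
step 5: merge (BX,HQTU) at d=45/4, Q=-181/8; branch lengths BX→55/16, HQTU→125/16; new cluster BHQTUX
  updated: d(BHQTUX,P)=1/16
step 6: merge (BHQTUX,P) at d=1/16; branch lengths BHQTUX→1/32, P→1/32; new cluster BHPQTUX
final tree: (((B:23/16,X:89/16):55/16,(H:15/8,(Q:5/16,(T:7/5,U:3/5):243/16):43/8):125/16):1/32,P:1/32)
total length: 689/16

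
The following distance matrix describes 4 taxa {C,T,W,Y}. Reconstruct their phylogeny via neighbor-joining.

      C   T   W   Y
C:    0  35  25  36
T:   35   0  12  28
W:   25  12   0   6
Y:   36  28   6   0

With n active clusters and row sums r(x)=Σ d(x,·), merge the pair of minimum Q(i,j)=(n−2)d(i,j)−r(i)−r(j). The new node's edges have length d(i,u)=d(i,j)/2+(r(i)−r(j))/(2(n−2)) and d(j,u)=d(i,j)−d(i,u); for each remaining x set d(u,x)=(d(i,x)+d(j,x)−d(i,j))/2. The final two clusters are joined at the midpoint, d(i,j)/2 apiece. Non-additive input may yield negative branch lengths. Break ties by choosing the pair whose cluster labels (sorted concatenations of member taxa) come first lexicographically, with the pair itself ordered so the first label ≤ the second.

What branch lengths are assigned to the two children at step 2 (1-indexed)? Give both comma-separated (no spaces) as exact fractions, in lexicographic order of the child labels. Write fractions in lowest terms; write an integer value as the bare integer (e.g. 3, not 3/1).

1. join C+T (d=35, Q=-101) ⇒ CT; edges |C|=91/4, |T|=49/4
  updated: d(CT,W)=1, d(CT,Y)=29/2
2. join CT+W (d=1, Q=-43/2) ⇒ CTW; edges |CT|=19/4, |W|=-15/4
  updated: d(CTW,Y)=39/4
3. join CTW+Y (d=39/4) ⇒ CTWY; edges |CTW|=39/8, |Y|=39/8
final tree: (((C:91/4,T:49/4):19/4,W:-15/4):39/8,Y:39/8)
total length: 183/4

19/4,-15/4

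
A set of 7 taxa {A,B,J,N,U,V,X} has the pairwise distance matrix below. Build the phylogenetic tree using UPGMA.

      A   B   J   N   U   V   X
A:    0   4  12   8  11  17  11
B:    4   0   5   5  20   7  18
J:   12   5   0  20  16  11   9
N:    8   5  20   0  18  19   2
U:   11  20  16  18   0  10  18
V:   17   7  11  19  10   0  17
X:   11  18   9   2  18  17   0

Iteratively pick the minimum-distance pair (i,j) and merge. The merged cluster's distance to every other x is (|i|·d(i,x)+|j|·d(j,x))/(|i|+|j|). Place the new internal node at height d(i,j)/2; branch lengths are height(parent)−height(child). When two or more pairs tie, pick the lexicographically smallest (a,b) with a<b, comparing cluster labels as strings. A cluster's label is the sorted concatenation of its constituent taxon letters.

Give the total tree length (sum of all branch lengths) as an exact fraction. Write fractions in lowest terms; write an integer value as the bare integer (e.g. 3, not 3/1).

iteration 1: select N,X (d=2); attach at lengths (1, 1); label the merged cluster NX
  updated: d(A,NX)=19/2, d(B,NX)=23/2, d(J,NX)=29/2, d(NX,U)=18, d(NX,V)=18
iteration 2: select A,B (d=4); attach at lengths (2, 2); label the merged cluster AB
  updated: d(AB,J)=17/2, d(AB,NX)=21/2, d(AB,U)=31/2, d(AB,V)=12
iteration 3: select AB,J (d=17/2); attach at lengths (9/4, 17/4); label the merged cluster ABJ
  updated: d(ABJ,NX)=71/6, d(ABJ,U)=47/3, d(ABJ,V)=35/3
iteration 4: select U,V (d=10); attach at lengths (5, 5); label the merged cluster UV
  updated: d(ABJ,UV)=41/3, d(NX,UV)=18
iteration 5: select ABJ,NX (d=71/6); attach at lengths (5/3, 59/12); label the merged cluster ABJNX
  updated: d(ABJNX,UV)=77/5
iteration 6: select ABJNX,UV (d=77/5); attach at lengths (107/60, 27/10); label the merged cluster ABJNUVX
final tree: ((((A:2,B:2):9/4,J:17/4):5/3,(N:1,X:1):59/12):107/60,(U:5,V:5):27/10)
total length: 1007/30

1007/30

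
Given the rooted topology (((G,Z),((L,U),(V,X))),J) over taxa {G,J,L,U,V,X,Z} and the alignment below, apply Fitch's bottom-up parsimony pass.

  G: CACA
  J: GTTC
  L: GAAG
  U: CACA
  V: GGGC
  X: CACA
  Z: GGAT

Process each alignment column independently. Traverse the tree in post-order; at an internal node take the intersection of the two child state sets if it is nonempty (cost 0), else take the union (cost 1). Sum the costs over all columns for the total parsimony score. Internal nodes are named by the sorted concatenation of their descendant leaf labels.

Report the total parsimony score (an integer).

[col 0] GZ: children G:{C}, Z:{G} ∪→ {C,G}; cost 1
[col 0] LU: children L:{G}, U:{C} ∪→ {C,G}; cost 1
[col 0] VX: children V:{G}, X:{C} ∪→ {C,G}; cost 1
[col 0] LUVX: children LU:{C,G}, VX:{C,G} ∩→ {C,G}; cost 0
[col 0] GLUVXZ: children GZ:{C,G}, LUVX:{C,G} ∩→ {C,G}; cost 0
[col 0] GJLUVXZ: children GLUVXZ:{C,G}, J:{G} ∩→ {G}; cost 0
[col 1] GZ: children G:{A}, Z:{G} ∪→ {A,G}; cost 1
[col 1] LU: children L:{A}, U:{A} ∩→ {A}; cost 0
[col 1] VX: children V:{G}, X:{A} ∪→ {A,G}; cost 1
[col 1] LUVX: children LU:{A}, VX:{A,G} ∩→ {A}; cost 0
[col 1] GLUVXZ: children GZ:{A,G}, LUVX:{A} ∩→ {A}; cost 0
[col 1] GJLUVXZ: children GLUVXZ:{A}, J:{T} ∪→ {A,T}; cost 1
[col 2] GZ: children G:{C}, Z:{A} ∪→ {A,C}; cost 1
[col 2] LU: children L:{A}, U:{C} ∪→ {A,C}; cost 1
[col 2] VX: children V:{G}, X:{C} ∪→ {C,G}; cost 1
[col 2] LUVX: children LU:{A,C}, VX:{C,G} ∩→ {C}; cost 0
[col 2] GLUVXZ: children GZ:{A,C}, LUVX:{C} ∩→ {C}; cost 0
[col 2] GJLUVXZ: children GLUVXZ:{C}, J:{T} ∪→ {C,T}; cost 1
[col 3] GZ: children G:{A}, Z:{T} ∪→ {A,T}; cost 1
[col 3] LU: children L:{G}, U:{A} ∪→ {A,G}; cost 1
[col 3] VX: children V:{C}, X:{A} ∪→ {A,C}; cost 1
[col 3] LUVX: children LU:{A,G}, VX:{A,C} ∩→ {A}; cost 0
[col 3] GLUVXZ: children GZ:{A,T}, LUVX:{A} ∩→ {A}; cost 0
[col 3] GJLUVXZ: children GLUVXZ:{A}, J:{C} ∪→ {A,C}; cost 1
per-site changes: [3, 3, 4, 4]; total = 14

14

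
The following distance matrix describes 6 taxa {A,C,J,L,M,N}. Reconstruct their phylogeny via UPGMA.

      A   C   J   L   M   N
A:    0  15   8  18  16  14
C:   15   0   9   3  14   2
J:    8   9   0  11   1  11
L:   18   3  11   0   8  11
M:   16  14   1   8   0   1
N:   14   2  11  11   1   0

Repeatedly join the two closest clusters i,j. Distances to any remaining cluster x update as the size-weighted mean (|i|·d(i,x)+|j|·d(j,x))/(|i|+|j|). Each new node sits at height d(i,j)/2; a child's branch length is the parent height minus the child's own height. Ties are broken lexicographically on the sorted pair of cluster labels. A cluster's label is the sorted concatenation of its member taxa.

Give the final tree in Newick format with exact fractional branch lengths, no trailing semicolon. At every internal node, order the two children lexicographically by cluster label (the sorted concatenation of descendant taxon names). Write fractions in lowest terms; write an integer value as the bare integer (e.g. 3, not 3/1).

(A:71/10,(((C:1,N:1):5/2,L:7/2):1,(J:1/2,M:1/2):4):13/5)

1. join J+M (d=1) ⇒ JM; edges |J|=1/2, |M|=1/2
  updated: d(A,JM)=12, d(C,JM)=23/2, d(JM,L)=19/2, d(JM,N)=6
2. join C+N (d=2) ⇒ CN; edges |C|=1, |N|=1
  updated: d(A,CN)=29/2, d(CN,JM)=35/4, d(CN,L)=7
3. join CN+L (d=7) ⇒ CLN; edges |CN|=5/2, |L|=7/2
  updated: d(A,CLN)=47/3, d(CLN,JM)=9
4. join CLN+JM (d=9) ⇒ CJLMN; edges |CLN|=1, |JM|=4
  updated: d(A,CJLMN)=71/5
5. join A+CJLMN (d=71/5) ⇒ ACJLMN; edges |A|=71/10, |CJLMN|=13/5
final tree: (A:71/10,(((C:1,N:1):5/2,L:7/2):1,(J:1/2,M:1/2):4):13/5)
total length: 237/10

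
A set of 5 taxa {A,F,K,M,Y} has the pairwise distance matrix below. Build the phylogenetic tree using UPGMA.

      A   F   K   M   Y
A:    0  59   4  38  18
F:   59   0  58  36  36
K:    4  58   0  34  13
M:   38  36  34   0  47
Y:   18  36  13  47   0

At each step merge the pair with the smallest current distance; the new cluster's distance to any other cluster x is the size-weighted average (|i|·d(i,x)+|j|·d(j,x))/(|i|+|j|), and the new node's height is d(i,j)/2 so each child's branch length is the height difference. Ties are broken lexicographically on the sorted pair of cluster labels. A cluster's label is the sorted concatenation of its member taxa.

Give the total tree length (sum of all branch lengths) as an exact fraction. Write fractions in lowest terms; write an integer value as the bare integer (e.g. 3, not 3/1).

877/12

1. join A+K (d=4) ⇒ AK; edges |A|=2, |K|=2
  updated: d(AK,F)=117/2, d(AK,M)=36, d(AK,Y)=31/2
2. join AK+Y (d=31/2) ⇒ AKY; edges |AK|=23/4, |Y|=31/4
  updated: d(AKY,F)=51, d(AKY,M)=119/3
3. join F+M (d=36) ⇒ FM; edges |F|=18, |M|=18
  updated: d(AKY,FM)=136/3
4. join AKY+FM (d=136/3) ⇒ AFKMY; edges |AKY|=179/12, |FM|=14/3
final tree: (((A:2,K:2):23/4,Y:31/4):179/12,(F:18,M:18):14/3)
total length: 877/12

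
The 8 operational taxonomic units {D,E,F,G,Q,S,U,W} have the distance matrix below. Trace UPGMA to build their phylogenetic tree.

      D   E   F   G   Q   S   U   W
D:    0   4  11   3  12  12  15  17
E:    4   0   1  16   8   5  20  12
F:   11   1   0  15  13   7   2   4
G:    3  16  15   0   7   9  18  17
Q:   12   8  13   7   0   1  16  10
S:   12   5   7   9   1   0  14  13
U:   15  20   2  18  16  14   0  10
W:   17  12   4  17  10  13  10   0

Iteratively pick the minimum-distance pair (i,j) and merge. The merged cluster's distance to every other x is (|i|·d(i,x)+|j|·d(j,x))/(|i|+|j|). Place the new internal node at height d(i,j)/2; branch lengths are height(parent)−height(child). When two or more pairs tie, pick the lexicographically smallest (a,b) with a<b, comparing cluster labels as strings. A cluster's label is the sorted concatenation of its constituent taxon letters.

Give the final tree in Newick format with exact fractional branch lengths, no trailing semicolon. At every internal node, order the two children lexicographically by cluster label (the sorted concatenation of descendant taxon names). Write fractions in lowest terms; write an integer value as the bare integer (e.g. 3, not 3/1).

iteration 1: select E,F (d=1); attach at lengths (1/2, 1/2); label the merged cluster EF
  updated: d(D,EF)=15/2, d(EF,G)=31/2, d(EF,Q)=21/2, d(EF,S)=6, d(EF,U)=11, d(EF,W)=8
iteration 2: select Q,S (d=1); attach at lengths (1/2, 1/2); label the merged cluster QS
  updated: d(D,QS)=12, d(EF,QS)=33/4, d(G,QS)=8, d(QS,U)=15, d(QS,W)=23/2
iteration 3: select D,G (d=3); attach at lengths (3/2, 3/2); label the merged cluster DG
  updated: d(DG,EF)=23/2, d(DG,QS)=10, d(DG,U)=33/2, d(DG,W)=17
iteration 4: select EF,W (d=8); attach at lengths (7/2, 4); label the merged cluster EFW
  updated: d(DG,EFW)=40/3, d(EFW,QS)=28/3, d(EFW,U)=32/3
iteration 5: select EFW,QS (d=28/3); attach at lengths (2/3, 25/6); label the merged cluster EFQSW
  updated: d(DG,EFQSW)=12, d(EFQSW,U)=62/5
iteration 6: select DG,EFQSW (d=12); attach at lengths (9/2, 4/3); label the merged cluster DEFGQSW
  updated: d(DEFGQSW,U)=95/7
iteration 7: select DEFGQSW,U (d=95/7); attach at lengths (11/14, 95/14); label the merged cluster DEFGQSUW
final tree: (((D:3/2,G:3/2):9/2,(((E:1/2,F:1/2):7/2,W:4):2/3,(Q:1/2,S:1/2):25/6):4/3):11/14,U:95/14)
total length: 1291/42

(((D:3/2,G:3/2):9/2,(((E:1/2,F:1/2):7/2,W:4):2/3,(Q:1/2,S:1/2):25/6):4/3):11/14,U:95/14)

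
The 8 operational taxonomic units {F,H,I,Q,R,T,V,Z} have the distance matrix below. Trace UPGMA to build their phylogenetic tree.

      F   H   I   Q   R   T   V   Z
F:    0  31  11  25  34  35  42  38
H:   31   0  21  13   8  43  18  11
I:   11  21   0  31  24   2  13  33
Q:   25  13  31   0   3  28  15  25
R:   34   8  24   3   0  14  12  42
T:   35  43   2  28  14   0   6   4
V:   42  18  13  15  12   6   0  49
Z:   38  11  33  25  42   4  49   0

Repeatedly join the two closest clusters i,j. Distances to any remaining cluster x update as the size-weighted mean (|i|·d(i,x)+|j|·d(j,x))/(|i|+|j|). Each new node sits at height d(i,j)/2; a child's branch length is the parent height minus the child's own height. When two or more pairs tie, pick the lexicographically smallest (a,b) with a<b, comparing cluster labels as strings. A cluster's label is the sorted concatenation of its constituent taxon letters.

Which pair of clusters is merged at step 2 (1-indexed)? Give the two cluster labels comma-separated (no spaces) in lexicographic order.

Q,R

iteration 1: select I,T (d=2); attach at lengths (1, 1); label the merged cluster IT
  updated: d(F,IT)=23, d(H,IT)=32, d(IT,Q)=59/2, d(IT,R)=19, d(IT,V)=19/2, d(IT,Z)=37/2
iteration 2: select Q,R (d=3); attach at lengths (3/2, 3/2); label the merged cluster QR
  updated: d(F,QR)=59/2, d(H,QR)=21/2, d(IT,QR)=97/4, d(QR,V)=27/2, d(QR,Z)=67/2
iteration 3: select IT,V (d=19/2); attach at lengths (15/4, 19/4); label the merged cluster ITV
  updated: d(F,ITV)=88/3, d(H,ITV)=82/3, d(ITV,QR)=62/3, d(ITV,Z)=86/3
iteration 4: select H,QR (d=21/2); attach at lengths (21/4, 15/4); label the merged cluster HQR
  updated: d(F,HQR)=30, d(HQR,ITV)=206/9, d(HQR,Z)=26
iteration 5: select HQR,ITV (d=206/9); attach at lengths (223/36, 241/36); label the merged cluster HIQRTV
  updated: d(F,HIQRTV)=89/3, d(HIQRTV,Z)=82/3
iteration 6: select HIQRTV,Z (d=82/3); attach at lengths (20/9, 41/3); label the merged cluster HIQRTVZ
  updated: d(F,HIQRTVZ)=216/7
iteration 7: select F,HIQRTVZ (d=216/7); attach at lengths (108/7, 37/21); label the merged cluster FHIQRTVZ
final tree: (F:108/7,(((H:21/4,(Q:3/2,R:3/2):15/4):223/36,((I:1,T:1):15/4,V:19/4):241/36):20/9,Z:41/3):37/21)
total length: 8627/126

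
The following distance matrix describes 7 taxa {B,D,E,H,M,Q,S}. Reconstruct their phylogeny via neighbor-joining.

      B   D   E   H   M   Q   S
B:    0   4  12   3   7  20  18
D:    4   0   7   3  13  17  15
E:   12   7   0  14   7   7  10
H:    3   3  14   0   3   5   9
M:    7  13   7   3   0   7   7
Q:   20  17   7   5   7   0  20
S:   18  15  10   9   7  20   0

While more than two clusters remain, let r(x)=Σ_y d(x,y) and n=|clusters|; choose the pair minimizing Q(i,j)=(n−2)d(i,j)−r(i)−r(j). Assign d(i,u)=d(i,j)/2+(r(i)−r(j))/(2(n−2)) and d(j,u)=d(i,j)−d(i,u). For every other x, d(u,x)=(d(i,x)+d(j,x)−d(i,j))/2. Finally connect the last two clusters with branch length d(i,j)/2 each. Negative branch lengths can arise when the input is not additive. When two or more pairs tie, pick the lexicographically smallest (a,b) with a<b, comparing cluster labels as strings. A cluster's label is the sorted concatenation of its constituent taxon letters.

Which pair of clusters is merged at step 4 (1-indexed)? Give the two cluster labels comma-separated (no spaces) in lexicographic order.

iteration 1: select B,D (d=4, Q=-103); attach at lengths (5/2, 3/2); label the merged cluster BD
  updated: d(BD,E)=15/2, d(BD,H)=1, d(BD,M)=8, d(BD,Q)=33/2, d(BD,S)=29/2
iteration 2: select BD,H (d=1, Q=-151/2); attach at lengths (39/16, -23/16); label the merged cluster BDH
  updated: d(BDH,E)=41/4, d(BDH,M)=5, d(BDH,Q)=41/4, d(BDH,S)=45/4
iteration 3: select E,Q (d=7, Q=-115/2); attach at lengths (11/6, 31/6); label the merged cluster EQ
  updated: d(BDH,EQ)=27/4, d(EQ,M)=7/2, d(EQ,S)=23/2
iteration 4: select BDH,EQ (d=27/4, Q=-125/4); attach at lengths (59/16, 49/16); label the merged cluster BDEHQ
  updated: d(BDEHQ,M)=7/8, d(BDEHQ,S)=8
iteration 5: select BDEHQ,M (d=7/8, Q=-127/8); attach at lengths (15/16, -1/16); label the merged cluster BDEHMQ
  updated: d(BDEHMQ,S)=113/16
iteration 6: select BDEHMQ,S (d=113/16); attach at lengths (113/32, 113/32); label the merged cluster BDEHMQS
final tree: (((((B:5/2,D:3/2):39/16,H:-23/16):59/16,(E:11/6,Q:31/6):49/16):15/16,M:-1/16):113/32,S:113/32)
total length: 427/16

BDH,EQ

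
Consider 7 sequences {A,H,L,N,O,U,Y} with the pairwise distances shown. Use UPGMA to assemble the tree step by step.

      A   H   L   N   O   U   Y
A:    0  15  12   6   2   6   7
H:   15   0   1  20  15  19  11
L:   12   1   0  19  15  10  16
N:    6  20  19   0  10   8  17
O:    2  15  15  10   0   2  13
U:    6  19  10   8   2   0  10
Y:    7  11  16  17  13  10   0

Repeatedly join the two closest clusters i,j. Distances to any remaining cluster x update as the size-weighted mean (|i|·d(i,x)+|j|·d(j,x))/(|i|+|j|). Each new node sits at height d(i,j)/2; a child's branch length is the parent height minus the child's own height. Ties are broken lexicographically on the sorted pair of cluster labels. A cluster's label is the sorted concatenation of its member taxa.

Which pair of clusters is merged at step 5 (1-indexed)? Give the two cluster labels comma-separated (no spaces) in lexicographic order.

ANOU,Y

iteration 1: select H,L (d=1); attach at lengths (1/2, 1/2); label the merged cluster HL
  updated: d(A,HL)=27/2, d(HL,N)=39/2, d(HL,O)=15, d(HL,U)=29/2, d(HL,Y)=27/2
iteration 2: select A,O (d=2); attach at lengths (1, 1); label the merged cluster AO
  updated: d(AO,HL)=57/4, d(AO,N)=8, d(AO,U)=4, d(AO,Y)=10
iteration 3: select AO,U (d=4); attach at lengths (1, 2); label the merged cluster AOU
  updated: d(AOU,HL)=43/3, d(AOU,N)=8, d(AOU,Y)=10
iteration 4: select AOU,N (d=8); attach at lengths (2, 4); label the merged cluster ANOU
  updated: d(ANOU,HL)=125/8, d(ANOU,Y)=47/4
iteration 5: select ANOU,Y (d=47/4); attach at lengths (15/8, 47/8); label the merged cluster ANOUY
  updated: d(ANOUY,HL)=76/5
iteration 6: select ANOUY,HL (d=76/5); attach at lengths (69/40, 71/10); label the merged cluster AHLNOUY
final tree: (((((A:1,O:1):1,U:2):2,N:4):15/8,Y:47/8):69/40,(H:1/2,L:1/2):71/10)
total length: 1143/40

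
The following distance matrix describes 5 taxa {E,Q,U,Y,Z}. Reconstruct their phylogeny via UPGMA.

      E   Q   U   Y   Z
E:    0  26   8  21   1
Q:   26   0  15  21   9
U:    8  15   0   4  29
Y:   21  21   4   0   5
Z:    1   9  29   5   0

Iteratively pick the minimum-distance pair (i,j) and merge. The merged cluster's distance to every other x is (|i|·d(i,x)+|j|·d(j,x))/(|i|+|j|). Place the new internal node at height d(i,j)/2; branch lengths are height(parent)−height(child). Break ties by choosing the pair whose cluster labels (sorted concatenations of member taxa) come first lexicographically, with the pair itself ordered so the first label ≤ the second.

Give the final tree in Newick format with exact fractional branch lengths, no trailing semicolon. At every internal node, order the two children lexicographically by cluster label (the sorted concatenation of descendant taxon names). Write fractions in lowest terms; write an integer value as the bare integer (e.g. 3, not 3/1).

iteration 1: select E,Z (d=1); attach at lengths (1/2, 1/2); label the merged cluster EZ
  updated: d(EZ,Q)=35/2, d(EZ,U)=37/2, d(EZ,Y)=13
iteration 2: select U,Y (d=4); attach at lengths (2, 2); label the merged cluster UY
  updated: d(EZ,UY)=63/4, d(Q,UY)=18
iteration 3: select EZ,UY (d=63/4); attach at lengths (59/8, 47/8); label the merged cluster EUYZ
  updated: d(EUYZ,Q)=71/4
iteration 4: select EUYZ,Q (d=71/4); attach at lengths (1, 71/8); label the merged cluster EQUYZ
final tree: (((E:1/2,Z:1/2):59/8,(U:2,Y:2):47/8):1,Q:71/8)
total length: 225/8

(((E:1/2,Z:1/2):59/8,(U:2,Y:2):47/8):1,Q:71/8)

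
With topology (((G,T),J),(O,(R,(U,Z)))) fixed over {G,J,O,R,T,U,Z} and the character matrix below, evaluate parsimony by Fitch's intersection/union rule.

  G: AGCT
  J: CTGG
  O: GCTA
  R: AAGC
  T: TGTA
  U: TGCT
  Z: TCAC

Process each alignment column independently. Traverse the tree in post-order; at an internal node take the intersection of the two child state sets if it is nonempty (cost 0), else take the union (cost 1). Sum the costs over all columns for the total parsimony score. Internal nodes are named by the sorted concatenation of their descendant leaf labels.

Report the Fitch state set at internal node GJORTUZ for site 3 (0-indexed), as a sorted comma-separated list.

A

[col 0] GT: children G:{A}, T:{T} ∪→ {A,T}; cost 1
[col 0] GJT: children GT:{A,T}, J:{C} ∪→ {A,C,T}; cost 1
[col 0] UZ: children U:{T}, Z:{T} ∩→ {T}; cost 0
[col 0] RUZ: children R:{A}, UZ:{T} ∪→ {A,T}; cost 1
[col 0] ORUZ: children O:{G}, RUZ:{A,T} ∪→ {A,G,T}; cost 1
[col 0] GJORTUZ: children GJT:{A,C,T}, ORUZ:{A,G,T} ∩→ {A,T}; cost 0
[col 1] GT: children G:{G}, T:{G} ∩→ {G}; cost 0
[col 1] GJT: children GT:{G}, J:{T} ∪→ {G,T}; cost 1
[col 1] UZ: children U:{G}, Z:{C} ∪→ {C,G}; cost 1
[col 1] RUZ: children R:{A}, UZ:{C,G} ∪→ {A,C,G}; cost 1
[col 1] ORUZ: children O:{C}, RUZ:{A,C,G} ∩→ {C}; cost 0
[col 1] GJORTUZ: children GJT:{G,T}, ORUZ:{C} ∪→ {C,G,T}; cost 1
[col 2] GT: children G:{C}, T:{T} ∪→ {C,T}; cost 1
[col 2] GJT: children GT:{C,T}, J:{G} ∪→ {C,G,T}; cost 1
[col 2] UZ: children U:{C}, Z:{A} ∪→ {A,C}; cost 1
[col 2] RUZ: children R:{G}, UZ:{A,C} ∪→ {A,C,G}; cost 1
[col 2] ORUZ: children O:{T}, RUZ:{A,C,G} ∪→ {A,C,G,T}; cost 1
[col 2] GJORTUZ: children GJT:{C,G,T}, ORUZ:{A,C,G,T} ∩→ {C,G,T}; cost 0
[col 3] GT: children G:{T}, T:{A} ∪→ {A,T}; cost 1
[col 3] GJT: children GT:{A,T}, J:{G} ∪→ {A,G,T}; cost 1
[col 3] UZ: children U:{T}, Z:{C} ∪→ {C,T}; cost 1
[col 3] RUZ: children R:{C}, UZ:{C,T} ∩→ {C}; cost 0
[col 3] ORUZ: children O:{A}, RUZ:{C} ∪→ {A,C}; cost 1
[col 3] GJORTUZ: children GJT:{A,G,T}, ORUZ:{A,C} ∩→ {A}; cost 0
per-site changes: [4, 4, 5, 4]; total = 17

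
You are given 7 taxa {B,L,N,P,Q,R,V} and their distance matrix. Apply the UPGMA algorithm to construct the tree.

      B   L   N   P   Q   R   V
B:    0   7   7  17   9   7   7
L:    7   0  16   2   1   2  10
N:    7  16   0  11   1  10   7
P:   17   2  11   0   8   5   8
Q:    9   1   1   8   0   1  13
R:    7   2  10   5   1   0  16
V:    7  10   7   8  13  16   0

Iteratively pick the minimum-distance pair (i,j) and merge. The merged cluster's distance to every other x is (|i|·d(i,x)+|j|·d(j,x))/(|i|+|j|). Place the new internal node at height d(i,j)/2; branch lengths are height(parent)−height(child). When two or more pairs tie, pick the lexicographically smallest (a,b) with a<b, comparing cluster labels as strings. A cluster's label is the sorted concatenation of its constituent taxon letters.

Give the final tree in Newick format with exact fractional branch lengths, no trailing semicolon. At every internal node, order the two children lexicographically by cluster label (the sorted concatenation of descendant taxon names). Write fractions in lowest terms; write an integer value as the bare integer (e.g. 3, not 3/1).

(((B:7/2,N:7/2):0,V:7/2):41/24,(((L:1/2,Q:1/2):1/4,R:3/4):7/4,P:5/2):65/24)

1. join L+Q (d=1) ⇒ LQ; edges |L|=1/2, |Q|=1/2
  updated: d(B,LQ)=8, d(LQ,N)=17/2, d(LQ,P)=5, d(LQ,R)=3/2, d(LQ,V)=23/2
2. join LQ+R (d=3/2) ⇒ LQR; edges |LQ|=1/4, |R|=3/4
  updated: d(B,LQR)=23/3, d(LQR,N)=9, d(LQR,P)=5, d(LQR,V)=13
3. join LQR+P (d=5) ⇒ LPQR; edges |LQR|=7/4, |P|=5/2
  updated: d(B,LPQR)=10, d(LPQR,N)=19/2, d(LPQR,V)=47/4
4. join B+N (d=7) ⇒ BN; edges |B|=7/2, |N|=7/2
  updated: d(BN,LPQR)=39/4, d(BN,V)=7
5. join BN+V (d=7) ⇒ BNV; edges |BN|=0, |V|=7/2
  updated: d(BNV,LPQR)=125/12
6. join BNV+LPQR (d=125/12) ⇒ BLNPQRV; edges |BNV|=41/24, |LPQR|=65/24
final tree: (((B:7/2,N:7/2):0,V:7/2):41/24,(((L:1/2,Q:1/2):1/4,R:3/4):7/4,P:5/2):65/24)
total length: 127/6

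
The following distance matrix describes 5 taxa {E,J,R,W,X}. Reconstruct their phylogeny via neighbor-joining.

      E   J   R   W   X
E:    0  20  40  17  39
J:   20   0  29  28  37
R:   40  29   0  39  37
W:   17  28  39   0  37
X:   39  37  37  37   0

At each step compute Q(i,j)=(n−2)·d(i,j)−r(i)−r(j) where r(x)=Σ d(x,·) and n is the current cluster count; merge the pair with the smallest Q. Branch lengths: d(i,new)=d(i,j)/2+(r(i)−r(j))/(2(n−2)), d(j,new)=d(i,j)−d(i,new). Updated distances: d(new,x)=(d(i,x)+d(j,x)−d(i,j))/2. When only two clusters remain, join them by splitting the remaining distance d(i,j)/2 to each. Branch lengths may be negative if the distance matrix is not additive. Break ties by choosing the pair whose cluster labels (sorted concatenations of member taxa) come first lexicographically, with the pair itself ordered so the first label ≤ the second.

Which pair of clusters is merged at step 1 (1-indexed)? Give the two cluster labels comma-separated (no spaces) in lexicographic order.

E,W

step 1: merge (E,W) at d=17, Q=-186; branch lengths E→23/3, W→28/3; new cluster EW
  updated: d(EW,J)=31/2, d(EW,R)=31, d(EW,X)=59/2
step 2: merge (EW,J) at d=31/2, Q=-253/2; branch lengths EW→51/8, J→73/8; new cluster EJW
  updated: d(EJW,R)=89/4, d(EJW,X)=51/2
step 3: merge (EJW,R) at d=89/4, Q=-339/4; branch lengths EJW→43/8, R→135/8; new cluster EJRW
  updated: d(EJRW,X)=161/8
step 4: merge (EJRW,X) at d=161/8; branch lengths EJRW→161/16, X→161/16; new cluster EJRWX
final tree: ((((E:23/3,W:28/3):51/8,J:73/8):43/8,R:135/8):161/16,X:161/16)
total length: 599/8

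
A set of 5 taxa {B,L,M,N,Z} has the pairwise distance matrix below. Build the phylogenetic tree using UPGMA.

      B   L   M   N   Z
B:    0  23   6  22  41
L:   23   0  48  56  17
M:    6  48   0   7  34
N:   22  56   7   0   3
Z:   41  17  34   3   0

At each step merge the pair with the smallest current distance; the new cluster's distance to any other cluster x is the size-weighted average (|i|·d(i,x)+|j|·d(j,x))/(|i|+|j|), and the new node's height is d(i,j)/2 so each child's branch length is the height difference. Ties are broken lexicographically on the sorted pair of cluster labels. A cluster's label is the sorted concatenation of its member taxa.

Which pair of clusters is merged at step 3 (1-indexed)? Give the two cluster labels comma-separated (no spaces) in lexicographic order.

BM,NZ

step 1: merge (N,Z) at d=3; branch lengths N→3/2, Z→3/2; new cluster NZ
  updated: d(B,NZ)=63/2, d(L,NZ)=73/2, d(M,NZ)=41/2
step 2: merge (B,M) at d=6; branch lengths B→3, M→3; new cluster BM
  updated: d(BM,L)=71/2, d(BM,NZ)=26
step 3: merge (BM,NZ) at d=26; branch lengths BM→10, NZ→23/2; new cluster BMNZ
  updated: d(BMNZ,L)=36
step 4: merge (BMNZ,L) at d=36; branch lengths BMNZ→5, L→18; new cluster BLMNZ
final tree: (((B:3,M:3):10,(N:3/2,Z:3/2):23/2):5,L:18)
total length: 107/2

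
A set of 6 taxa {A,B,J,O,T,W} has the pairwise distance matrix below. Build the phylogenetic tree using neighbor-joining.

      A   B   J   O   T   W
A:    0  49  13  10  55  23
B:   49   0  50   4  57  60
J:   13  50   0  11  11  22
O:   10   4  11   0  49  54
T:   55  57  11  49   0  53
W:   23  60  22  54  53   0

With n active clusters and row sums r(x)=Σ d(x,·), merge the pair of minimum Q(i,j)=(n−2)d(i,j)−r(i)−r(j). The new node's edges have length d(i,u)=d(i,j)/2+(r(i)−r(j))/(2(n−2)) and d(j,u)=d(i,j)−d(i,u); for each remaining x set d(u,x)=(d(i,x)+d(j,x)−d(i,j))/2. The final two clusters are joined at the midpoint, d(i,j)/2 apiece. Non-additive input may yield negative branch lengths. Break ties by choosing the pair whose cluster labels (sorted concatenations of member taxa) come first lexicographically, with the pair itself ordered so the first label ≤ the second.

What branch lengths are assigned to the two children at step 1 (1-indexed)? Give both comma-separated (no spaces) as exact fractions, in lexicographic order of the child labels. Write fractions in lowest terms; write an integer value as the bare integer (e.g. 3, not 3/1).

27/2,-19/2

iteration 1: select B,O (d=4, Q=-332); attach at lengths (27/2, -19/2); label the merged cluster BO
  updated: d(A,BO)=55/2, d(BO,J)=57/2, d(BO,T)=51, d(BO,W)=55
iteration 2: select J,T (d=11, Q=-423/2); attach at lengths (-125/12, 257/12); label the merged cluster JT
  updated: d(A,JT)=57/2, d(BO,JT)=137/4, d(JT,W)=32
iteration 3: select A,W (d=23, Q=-143); attach at lengths (15/4, 77/4); label the merged cluster AW
  updated: d(AW,BO)=119/4, d(AW,JT)=75/4
iteration 4: select AW,BO (d=119/4, Q=-331/4); attach at lengths (57/8, 181/8); label the merged cluster ABOW
  updated: d(ABOW,JT)=93/8
iteration 5: select ABOW,JT (d=93/8); attach at lengths (93/16, 93/16); label the merged cluster ABJOTW
final tree: (((A:15/4,W:77/4):57/8,(B:27/2,O:-19/2):181/8):93/16,(J:-125/12,T:257/12):93/16)
total length: 635/8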